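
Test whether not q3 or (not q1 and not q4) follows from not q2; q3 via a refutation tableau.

No

Initial set: {not q2; q3; not (not q3 or (not q1 and not q4))}.
not (not q3 or (not q1 and not q4)): α-rule — add not not q3, not (not q1 and not q4).
not (not q1 and not q4): β-rule — branch into not not q1  //  not not q4.
  branch 1 (add not not q1):
    ○ open, literals {q1=1, q2=0, q3=1}.
  branch 2 (add not not q4):
    ○ open, literals {q2=0, q3=1, q4=1}.
0 branches closed, 2 open.
An open branch gives a countermodel: q1=1, q2=0, q3=1 (unmentioned atoms arbitrary); the premises hold there but the conclusion fails.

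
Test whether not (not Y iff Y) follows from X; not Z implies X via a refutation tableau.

Initial set: {X; (not Z implies X); not not (not Y iff Y)}.
(not Z implies X): β-rule — branch into not not Z  //  X.
  branch 1 (add not not Z):
    not not (not Y iff Y): β-rule — branch into not Y, Y  //  not not Y, not Y.
      branch 1.1 (add not Y, Y):
        × closes — contains both Y and not Y.
      branch 1.2 (add not not Y, not Y):
        × closes — contains both Y and not Y.
  branch 2 (add X):
    not not (not Y iff Y): β-rule — branch into not Y, Y  //  not not Y, not Y.
      branch 2.1 (add not Y, Y):
        × closes — contains both Y and not Y.
      branch 2.2 (add not not Y, not Y):
        × closes — contains both Y and not Y.
All 4 branches close.
Every branch closed, so the premises entail the conclusion.

Yes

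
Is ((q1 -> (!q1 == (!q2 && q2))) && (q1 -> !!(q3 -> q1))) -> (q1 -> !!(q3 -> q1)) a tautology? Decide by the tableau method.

Assume the negation and expand:
Initial set: {F (((q1 -> (!q1 == (!q2 && q2))) && (q1 -> !!(q3 -> q1))) -> (q1 -> !!(q3 -> q1)))}.
F (((q1 -> (!q1 == (!q2 && q2))) && (q1 -> !!(q3 -> q1))) -> (q1 -> !!(q3 -> q1))): α-rule — add T ((q1 -> (!q1 == (!q2 && q2))) && (q1 -> !!(q3 -> q1))), F (q1 -> !!(q3 -> q1)).
T ((q1 -> (!q1 == (!q2 && q2))) && (q1 -> !!(q3 -> q1))): α-rule — add T (q1 -> (!q1 == (!q2 && q2))), T (q1 -> !!(q3 -> q1)).
F (q1 -> !!(q3 -> q1)): α-rule — add T q1, F !!(q3 -> q1).
F !!(q3 -> q1): drop double negation, giving F (q3 -> q1).
F (q3 -> q1): α-rule — add T q3, F q1.
× closes — contains both q1 and !q1.
All 1 branch closes.
Every branch closed, so the negation is unsatisfiable and the formula is valid.

Valid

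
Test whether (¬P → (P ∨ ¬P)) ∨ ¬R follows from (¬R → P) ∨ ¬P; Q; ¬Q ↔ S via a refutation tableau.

Initial set: {((¬R → P) ∨ ¬P); Q; (¬Q ↔ S); ¬((¬P → (P ∨ ¬P)) ∨ ¬R)}.
¬((¬P → (P ∨ ¬P)) ∨ ¬R): α-rule — add ¬(¬P → (P ∨ ¬P)), ¬¬R.
¬(¬P → (P ∨ ¬P)): α-rule — add ¬P, ¬(P ∨ ¬P).
¬(P ∨ ¬P): α-rule — add ¬P, ¬¬P.
× closes — contains both P and ¬P.
All 1 branch closes.
Every branch closed, so the premises entail the conclusion.

Yes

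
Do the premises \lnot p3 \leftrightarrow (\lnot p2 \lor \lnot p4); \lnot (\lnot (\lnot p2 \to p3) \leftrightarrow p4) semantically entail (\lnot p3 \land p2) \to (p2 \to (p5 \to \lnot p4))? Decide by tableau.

Initial set: {(\lnot p3 \leftrightarrow (\lnot p2 \lor \lnot p4)); \lnot (\lnot (\lnot p2 \to p3) \leftrightarrow p4); \lnot ((\lnot p3 \land p2) \to (p2 \to (p5 \to \lnot p4)))}.
\lnot ((\lnot p3 \land p2) \to (p2 \to (p5 \to \lnot p4))): α-rule — add (\lnot p3 \land p2), \lnot (p2 \to (p5 \to \lnot p4)).
(\lnot p3 \land p2): α-rule — add \lnot p3, p2.
\lnot (p2 \to (p5 \to \lnot p4)): α-rule — add p2, \lnot (p5 \to \lnot p4).
\lnot (p5 \to \lnot p4): α-rule — add p5, \lnot \lnot p4.
(\lnot p3 \leftrightarrow (\lnot p2 \lor \lnot p4)): β-rule — branch into \lnot p3, (\lnot p2 \lor \lnot p4)  //  \lnot \lnot p3, \lnot (\lnot p2 \lor \lnot p4).
  branch 1 (add \lnot p3, (\lnot p2 \lor \lnot p4)):
    \lnot (\lnot (\lnot p2 \to p3) \leftrightarrow p4): β-rule — branch into \lnot (\lnot p2 \to p3), \lnot p4  //  \lnot \lnot (\lnot p2 \to p3), p4.
      branch 1.1 (add \lnot (\lnot p2 \to p3), \lnot p4):
        × closes — contains both p4 and \lnot p4.
      branch 1.2 (add \lnot \lnot (\lnot p2 \to p3), p4):
        (\lnot p2 \lor \lnot p4): β-rule — branch into \lnot p2  //  \lnot p4.
          branch 1.2.1 (add \lnot p2):
            × closes — contains both p2 and \lnot p2.
          branch 1.2.2 (add \lnot p4):
            × closes — contains both p4 and \lnot p4.
  branch 2 (add \lnot \lnot p3, \lnot (\lnot p2 \lor \lnot p4)):
    × closes — contains both p3 and \lnot p3.
All 4 branches close.
Every branch closed, so the premises entail the conclusion.

Yes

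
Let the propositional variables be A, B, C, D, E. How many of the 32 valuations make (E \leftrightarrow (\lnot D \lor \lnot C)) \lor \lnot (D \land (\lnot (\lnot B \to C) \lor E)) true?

26

Initial set: {((E \leftrightarrow (\lnot D \lor \lnot C)) \lor \lnot (D \land (\lnot (\lnot B \to C) \lor E)))}.
((E \leftrightarrow (\lnot D \lor \lnot C)) \lor \lnot (D \land (\lnot (\lnot B \to C) \lor E))): β-rule — branch into (E \leftrightarrow (\lnot D \lor \lnot C))  //  \lnot (D \land (\lnot (\lnot B \to C) \lor E)).
  branch 1 (add (E \leftrightarrow (\lnot D \lor \lnot C))):
    (E \leftrightarrow (\lnot D \lor \lnot C)): β-rule — branch into E, (\lnot D \lor \lnot C)  //  \lnot E, \lnot (\lnot D \lor \lnot C).
      branch 1.1 (add E, (\lnot D \lor \lnot C)):
        (\lnot D \lor \lnot C): β-rule — branch into \lnot D  //  \lnot C.
          branch 1.1.1 (add \lnot D):
            ○ open, literals {D=false, E=true}.
          branch 1.1.2 (add \lnot C):
            ○ open, literals {C=false, E=true}.
      branch 1.2 (add \lnot E, \lnot (\lnot D \lor \lnot C)):
        \lnot (\lnot D \lor \lnot C): α-rule — add \lnot \lnot D, \lnot \lnot C.
        ○ open, literals {C=true, D=true, E=false}.
  branch 2 (add \lnot (D \land (\lnot (\lnot B \to C) \lor E))):
    \lnot (D \land (\lnot (\lnot B \to C) \lor E)): β-rule — branch into \lnot D  //  \lnot (\lnot (\lnot B \to C) \lor E).
      branch 2.1 (add \lnot D):
        ○ open, literals {D=false}.
      branch 2.2 (add \lnot (\lnot (\lnot B \to C) \lor E)):
        \lnot (\lnot (\lnot B \to C) \lor E): α-rule — add \lnot \lnot (\lnot B \to C), \lnot E.
        \lnot \lnot (\lnot B \to C): β-rule — branch into \lnot \lnot B  //  C.
          branch 2.2.1 (add \lnot \lnot B):
            ○ open, literals {B=true, E=false}.
          branch 2.2.2 (add C):
            ○ open, literals {C=true, E=false}.
0 branches closed, 6 open.
Each open branch fixes some atoms; the unmentioned ones are free. Counting distinct full assignments: branch {D=false, E=true} (A, B, C) contributes 8 new; branch {C=false, E=true} (A, B, D) contributes 4 new; branch {C=true, D=true, E=false} (A, B) contributes 4 new; branch {D=false} (A, B, C, E) contributes 8 new; branch {B=true, E=false} (A, C, D) contributes 2 new; branch {C=true, E=false} (A, B, D) contributes 0 new. Total: 26.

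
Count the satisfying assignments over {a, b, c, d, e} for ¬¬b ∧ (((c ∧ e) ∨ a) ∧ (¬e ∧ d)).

2

Initial set: {(¬¬b ∧ (((c ∧ e) ∨ a) ∧ (¬e ∧ d)))}.
(¬¬b ∧ (((c ∧ e) ∨ a) ∧ (¬e ∧ d))): α-rule — add ¬¬b, (((c ∧ e) ∨ a) ∧ (¬e ∧ d)).
¬¬b: drop double negation, giving b.
(((c ∧ e) ∨ a) ∧ (¬e ∧ d)): α-rule — add ((c ∧ e) ∨ a), (¬e ∧ d).
(¬e ∧ d): α-rule — add ¬e, d.
((c ∧ e) ∨ a): β-rule — branch into (c ∧ e)  //  a.
  branch 1 (add (c ∧ e)):
    (c ∧ e): α-rule — add c, e.
    × closes — contains both e and ¬e.
  branch 2 (add a):
    ○ open, literals {a=T, b=T, d=T, e=F}.
1 branch closed, 1 open.
Each open branch fixes some atoms; the unmentioned ones are free. Counting distinct full assignments: branch {a=T, b=T, d=T, e=F} (c) contributes 2 new. Total: 2.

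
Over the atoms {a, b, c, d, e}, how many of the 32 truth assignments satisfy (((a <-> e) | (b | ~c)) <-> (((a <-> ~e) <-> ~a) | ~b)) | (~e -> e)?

Initial set: {T ((((a <-> e) | (b | ~c)) <-> (((a <-> ~e) <-> ~a) | ~b)) | (~e -> e))}.
T ((((a <-> e) | (b | ~c)) <-> (((a <-> ~e) <-> ~a) | ~b)) | (~e -> e)): β-rule — branch into T (((a <-> e) | (b | ~c)) <-> (((a <-> ~e) <-> ~a) | ~b))  //  T (~e -> e).
  branch 1 (add T (((a <-> e) | (b | ~c)) <-> (((a <-> ~e) <-> ~a) | ~b))):
    T (((a <-> e) | (b | ~c)) <-> (((a <-> ~e) <-> ~a) | ~b)): β-rule — branch into T ((a <-> e) | (b | ~c)), T (((a <-> ~e) <-> ~a) | ~b)  //  F ((a <-> e) | (b | ~c)), F (((a <-> ~e) <-> ~a) | ~b).
      branch 1.1 (add T ((a <-> e) | (b | ~c)), T (((a <-> ~e) <-> ~a) | ~b)):
        T ((a <-> e) | (b | ~c)): β-rule — branch into T (a <-> e)  //  T (b | ~c).
          branch 1.1.1 (add T (a <-> e)):
            T (((a <-> ~e) <-> ~a) | ~b): β-rule — branch into T ((a <-> ~e) <-> ~a)  //  T ~b.
              branch 1.1.1.1 (add T ((a <-> ~e) <-> ~a)):
                T (a <-> e): β-rule — branch into T a, T e  //  F a, F e.
                  branch 1.1.1.1.1 (add T a, T e):
                    T ((a <-> ~e) <-> ~a): β-rule — branch into T (a <-> ~e), T ~a  //  F (a <-> ~e), F ~a.
                      branch 1.1.1.1.1.1 (add T (a <-> ~e), T ~a):
                        × closes — contains both a and ~a.
                      branch 1.1.1.1.1.2 (add F (a <-> ~e), F ~a):
                        F (a <-> ~e): β-rule — branch into T a, F ~e  //  F a, T ~e.
                          branch 1.1.1.1.1.2.1 (add T a, F ~e):
                            ○ open, literals {a=true, e=true}.
                          branch 1.1.1.1.1.2.2 (add F a, T ~e):
                            × closes — contains both a and ~a.
                  branch 1.1.1.1.2 (add F a, F e):
                    T ((a <-> ~e) <-> ~a): β-rule — branch into T (a <-> ~e), T ~a  //  F (a <-> ~e), F ~a.
                      branch 1.1.1.1.2.1 (add T (a <-> ~e), T ~a):
                        T (a <-> ~e): β-rule — branch into T a, T ~e  //  F a, F ~e.
                          branch 1.1.1.1.2.1.1 (add T a, T ~e):
                            × closes — contains both a and ~a.
                          branch 1.1.1.1.2.1.2 (add F a, F ~e):
                            × closes — contains both e and ~e.
                      branch 1.1.1.1.2.2 (add F (a <-> ~e), F ~a):
                        × closes — contains both a and ~a.
              branch 1.1.1.2 (add T ~b):
                T (a <-> e): β-rule — branch into T a, T e  //  F a, F e.
                  branch 1.1.1.2.1 (add T a, T e):
                    ○ open, literals {a=true, b=false, e=true}.
                  branch 1.1.1.2.2 (add F a, F e):
                    ○ open, literals {a=false, b=false, e=false}.
          branch 1.1.2 (add T (b | ~c)):
            T (((a <-> ~e) <-> ~a) | ~b): β-rule — branch into T ((a <-> ~e) <-> ~a)  //  T ~b.
              branch 1.1.2.1 (add T ((a <-> ~e) <-> ~a)):
                T (b | ~c): β-rule — branch into T b  //  T ~c.
                  branch 1.1.2.1.1 (add T b):
                    T ((a <-> ~e) <-> ~a): β-rule — branch into T (a <-> ~e), T ~a  //  F (a <-> ~e), F ~a.
                      branch 1.1.2.1.1.1 (add T (a <-> ~e), T ~a):
                        T (a <-> ~e): β-rule — branch into T a, T ~e  //  F a, F ~e.
                          branch 1.1.2.1.1.1.1 (add T a, T ~e):
                            × closes — contains both a and ~a.
                          branch 1.1.2.1.1.1.2 (add F a, F ~e):
                            ○ open, literals {a=false, b=true, e=true}.
                      branch 1.1.2.1.1.2 (add F (a <-> ~e), F ~a):
                        F (a <-> ~e): β-rule — branch into T a, F ~e  //  F a, T ~e.
                          branch 1.1.2.1.1.2.1 (add T a, F ~e):
                            ○ open, literals {a=true, b=true, e=true}.
                          branch 1.1.2.1.1.2.2 (add F a, T ~e):
                            × closes — contains both a and ~a.
                  branch 1.1.2.1.2 (add T ~c):
                    T ((a <-> ~e) <-> ~a): β-rule — branch into T (a <-> ~e), T ~a  //  F (a <-> ~e), F ~a.
                      branch 1.1.2.1.2.1 (add T (a <-> ~e), T ~a):
                        T (a <-> ~e): β-rule — branch into T a, T ~e  //  F a, F ~e.
                          branch 1.1.2.1.2.1.1 (add T a, T ~e):
                            × closes — contains both a and ~a.
                          branch 1.1.2.1.2.1.2 (add F a, F ~e):
                            ○ open, literals {a=false, c=false, e=true}.
                      branch 1.1.2.1.2.2 (add F (a <-> ~e), F ~a):
                        F (a <-> ~e): β-rule — branch into T a, F ~e  //  F a, T ~e.
                          branch 1.1.2.1.2.2.1 (add T a, F ~e):
                            ○ open, literals {a=true, c=false, e=true}.
                          branch 1.1.2.1.2.2.2 (add F a, T ~e):
                            × closes — contains both a and ~a.
              branch 1.1.2.2 (add T ~b):
                T (b | ~c): β-rule — branch into T b  //  T ~c.
                  branch 1.1.2.2.1 (add T b):
                    × closes — contains both b and ~b.
                  branch 1.1.2.2.2 (add T ~c):
                    ○ open, literals {b=false, c=false}.
      branch 1.2 (add F ((a <-> e) | (b | ~c)), F (((a <-> ~e) <-> ~a) | ~b)):
        F ((a <-> e) | (b | ~c)): α-rule — add F (a <-> e), F (b | ~c).
        F (((a <-> ~e) <-> ~a) | ~b): α-rule — add F ((a <-> ~e) <-> ~a), F ~b.
        F (b | ~c): α-rule — add F b, F ~c.
        × closes — contains both b and ~b.
  branch 2 (add T (~e -> e)):
    T (~e -> e): β-rule — branch into F ~e  //  T e.
      branch 2.1 (add F ~e):
        ○ open, literals {e=true}.
      branch 2.2 (add T e):
        ○ open, literals {e=true}.
11 branches closed, 10 open.
Each open branch fixes some atoms; the unmentioned ones are free. Counting distinct full assignments: branch {a=true, e=true} (b, c, d) contributes 8 new; branch {a=true, b=false, e=true} (c, d) contributes 0 new; branch {a=false, b=false, e=false} (c, d) contributes 4 new; branch {a=false, b=true, e=true} (c, d) contributes 4 new; branch {a=true, b=true, e=true} (c, d) contributes 0 new; branch {a=false, c=false, e=true} (b, d) contributes 2 new; branch {a=true, c=false, e=true} (b, d) contributes 0 new; branch {b=false, c=false} (a, d, e) contributes 2 new; branch {e=true} (a, b, c, d) contributes 2 new; branch {e=true} (a, b, c, d) contributes 0 new. Total: 22.

22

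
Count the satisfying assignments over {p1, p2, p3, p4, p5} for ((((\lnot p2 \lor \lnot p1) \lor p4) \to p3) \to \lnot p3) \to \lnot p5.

Initial set: {T (((((\lnot p2 \lor \lnot p1) \lor p4) \to p3) \to \lnot p3) \to \lnot p5)}.
T (((((\lnot p2 \lor \lnot p1) \lor p4) \to p3) \to \lnot p3) \to \lnot p5): β-rule — branch into F ((((\lnot p2 \lor \lnot p1) \lor p4) \to p3) \to \lnot p3)  //  T \lnot p5.
  branch 1 (add F ((((\lnot p2 \lor \lnot p1) \lor p4) \to p3) \to \lnot p3)):
    F ((((\lnot p2 \lor \lnot p1) \lor p4) \to p3) \to \lnot p3): α-rule — add T (((\lnot p2 \lor \lnot p1) \lor p4) \to p3), F \lnot p3.
    T (((\lnot p2 \lor \lnot p1) \lor p4) \to p3): β-rule — branch into F ((\lnot p2 \lor \lnot p1) \lor p4)  //  T p3.
      branch 1.1 (add F ((\lnot p2 \lor \lnot p1) \lor p4)):
        F ((\lnot p2 \lor \lnot p1) \lor p4): α-rule — add F (\lnot p2 \lor \lnot p1), F p4.
        F (\lnot p2 \lor \lnot p1): α-rule — add F \lnot p2, F \lnot p1.
        ○ open, literals {p1=T, p2=T, p3=T, p4=F}.
      branch 1.2 (add T p3):
        ○ open, literals {p3=T}.
  branch 2 (add T \lnot p5):
    ○ open, literals {p5=F}.
0 branches closed, 3 open.
Each open branch fixes some atoms; the unmentioned ones are free. Counting distinct full assignments: branch {p1=T, p2=T, p3=T, p4=F} (p5) contributes 2 new; branch {p3=T} (p1, p2, p4, p5) contributes 14 new; branch {p5=F} (p1, p2, p3, p4) contributes 8 new. Total: 24.

24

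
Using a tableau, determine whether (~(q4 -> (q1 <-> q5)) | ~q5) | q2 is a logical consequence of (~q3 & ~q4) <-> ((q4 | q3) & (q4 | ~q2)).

Initial set: {((~q3 & ~q4) <-> ((q4 | q3) & (q4 | ~q2))); ~((~(q4 -> (q1 <-> q5)) | ~q5) | q2)}.
~((~(q4 -> (q1 <-> q5)) | ~q5) | q2): α-rule — add ~(~(q4 -> (q1 <-> q5)) | ~q5), ~q2.
~(~(q4 -> (q1 <-> q5)) | ~q5): α-rule — add ~~(q4 -> (q1 <-> q5)), ~~q5.
((~q3 & ~q4) <-> ((q4 | q3) & (q4 | ~q2))): β-rule — branch into (~q3 & ~q4), ((q4 | q3) & (q4 | ~q2))  //  ~(~q3 & ~q4), ~((q4 | q3) & (q4 | ~q2)).
  branch 1 (add (~q3 & ~q4), ((q4 | q3) & (q4 | ~q2))):
    (~q3 & ~q4): α-rule — add ~q3, ~q4.
    ((q4 | q3) & (q4 | ~q2)): α-rule — add (q4 | q3), (q4 | ~q2).
    ~~(q4 -> (q1 <-> q5)): β-rule — branch into ~q4  //  (q1 <-> q5).
      branch 1.1 (add ~q4):
        (q4 | q3): β-rule — branch into q4  //  q3.
          branch 1.1.1 (add q4):
            × closes — contains both q4 and ~q4.
          branch 1.1.2 (add q3):
            × closes — contains both q3 and ~q3.
      branch 1.2 (add (q1 <-> q5)):
        (q4 | q3): β-rule — branch into q4  //  q3.
          branch 1.2.1 (add q4):
            × closes — contains both q4 and ~q4.
          branch 1.2.2 (add q3):
            × closes — contains both q3 and ~q3.
  branch 2 (add ~(~q3 & ~q4), ~((q4 | q3) & (q4 | ~q2))):
    ~~(q4 -> (q1 <-> q5)): β-rule — branch into ~q4  //  (q1 <-> q5).
      branch 2.1 (add ~q4):
        ~(~q3 & ~q4): β-rule — branch into ~~q3  //  ~~q4.
          branch 2.1.1 (add ~~q3):
            ~((q4 | q3) & (q4 | ~q2)): β-rule — branch into ~(q4 | q3)  //  ~(q4 | ~q2).
              branch 2.1.1.1 (add ~(q4 | q3)):
                ~(q4 | q3): α-rule — add ~q4, ~q3.
                × closes — contains both q3 and ~q3.
              branch 2.1.1.2 (add ~(q4 | ~q2)):
                ~(q4 | ~q2): α-rule — add ~q4, ~~q2.
                × closes — contains both q2 and ~q2.
          branch 2.1.2 (add ~~q4):
            × closes — contains both q4 and ~q4.
      branch 2.2 (add (q1 <-> q5)):
        ~(~q3 & ~q4): β-rule — branch into ~~q3  //  ~~q4.
          branch 2.2.1 (add ~~q3):
            ~((q4 | q3) & (q4 | ~q2)): β-rule — branch into ~(q4 | q3)  //  ~(q4 | ~q2).
              branch 2.2.1.1 (add ~(q4 | q3)):
                ~(q4 | q3): α-rule — add ~q4, ~q3.
                × closes — contains both q3 and ~q3.
              branch 2.2.1.2 (add ~(q4 | ~q2)):
                ~(q4 | ~q2): α-rule — add ~q4, ~~q2.
                × closes — contains both q2 and ~q2.
          branch 2.2.2 (add ~~q4):
            ~((q4 | q3) & (q4 | ~q2)): β-rule — branch into ~(q4 | q3)  //  ~(q4 | ~q2).
              branch 2.2.2.1 (add ~(q4 | q3)):
                ~(q4 | q3): α-rule — add ~q4, ~q3.
                × closes — contains both q4 and ~q4.
              branch 2.2.2.2 (add ~(q4 | ~q2)):
                ~(q4 | ~q2): α-rule — add ~q4, ~~q2.
                × closes — contains both q4 and ~q4.
All 11 branches close.
Every branch closed, so the premises entail the conclusion.

Yes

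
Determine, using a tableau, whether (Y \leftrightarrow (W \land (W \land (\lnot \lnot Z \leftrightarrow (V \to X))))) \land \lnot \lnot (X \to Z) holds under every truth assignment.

Not valid

Assume the negation and expand:
Initial set: {\lnot ((Y \leftrightarrow (W \land (W \land (\lnot \lnot Z \leftrightarrow (V \to X))))) \land \lnot \lnot (X \to Z))}.
\lnot ((Y \leftrightarrow (W \land (W \land (\lnot \lnot Z \leftrightarrow (V \to X))))) \land \lnot \lnot (X \to Z)): β-rule — branch into \lnot (Y \leftrightarrow (W \land (W \land (\lnot \lnot Z \leftrightarrow (V \to X)))))  //  \lnot \lnot \lnot (X \to Z).
  branch 1 (add \lnot (Y \leftrightarrow (W \land (W \land (\lnot \lnot Z \leftrightarrow (V \to X)))))):
    \lnot (Y \leftrightarrow (W \land (W \land (\lnot \lnot Z \leftrightarrow (V \to X))))): β-rule — branch into Y, \lnot (W \land (W \land (\lnot \lnot Z \leftrightarrow (V \to X))))  //  \lnot Y, (W \land (W \land (\lnot \lnot Z \leftrightarrow (V \to X)))).
      branch 1.1 (add Y, \lnot (W \land (W \land (\lnot \lnot Z \leftrightarrow (V \to X))))):
        \lnot (W \land (W \land (\lnot \lnot Z \leftrightarrow (V \to X)))): β-rule — branch into \lnot W  //  \lnot (W \land (\lnot \lnot Z \leftrightarrow (V \to X))).
          branch 1.1.1 (add \lnot W):
            ○ open, literals {W=F, Y=T}.
          branch 1.1.2 (add \lnot (W \land (\lnot \lnot Z \leftrightarrow (V \to X)))):
            \lnot (W \land (\lnot \lnot Z \leftrightarrow (V \to X))): β-rule — branch into \lnot W  //  \lnot (\lnot \lnot Z \leftrightarrow (V \to X)).
              branch 1.1.2.1 (add \lnot W):
                ○ open, literals {W=F, Y=T}.
              branch 1.1.2.2 (add \lnot (\lnot \lnot Z \leftrightarrow (V \to X))):
                \lnot (\lnot \lnot Z \leftrightarrow (V \to X)): β-rule — branch into \lnot \lnot Z, \lnot (V \to X)  //  \lnot \lnot \lnot Z, (V \to X).
                  branch 1.1.2.2.1 (add \lnot \lnot Z, \lnot (V \to X)):
                    \lnot \lnot Z: drop double negation, giving Z.
                    \lnot (V \to X): α-rule — add V, \lnot X.
                    ○ open, literals {V=T, X=F, Y=T, Z=T}.
                  branch 1.1.2.2.2 (add \lnot \lnot \lnot Z, (V \to X)):
                    \lnot \lnot \lnot Z: drop double negation, giving \lnot Z.
                    (V \to X): β-rule — branch into \lnot V  //  X.
                      branch 1.1.2.2.2.1 (add \lnot V):
                        ○ open, literals {V=F, Y=T, Z=F}.
                      branch 1.1.2.2.2.2 (add X):
                        ○ open, literals {X=T, Y=T, Z=F}.
      branch 1.2 (add \lnot Y, (W \land (W \land (\lnot \lnot Z \leftrightarrow (V \to X))))):
        (W \land (W \land (\lnot \lnot Z \leftrightarrow (V \to X)))): α-rule — add W, (W \land (\lnot \lnot Z \leftrightarrow (V \to X))).
        (W \land (\lnot \lnot Z \leftrightarrow (V \to X))): α-rule — add W, (\lnot \lnot Z \leftrightarrow (V \to X)).
        (\lnot \lnot Z \leftrightarrow (V \to X)): β-rule — branch into \lnot \lnot Z, (V \to X)  //  \lnot \lnot \lnot Z, \lnot (V \to X).
          branch 1.2.1 (add \lnot \lnot Z, (V \to X)):
            \lnot \lnot Z: drop double negation, giving Z.
            (V \to X): β-rule — branch into \lnot V  //  X.
              branch 1.2.1.1 (add \lnot V):
                ○ open, literals {V=F, W=T, Y=F, Z=T}.
              branch 1.2.1.2 (add X):
                ○ open, literals {W=T, X=T, Y=F, Z=T}.
          branch 1.2.2 (add \lnot \lnot \lnot Z, \lnot (V \to X)):
            \lnot \lnot \lnot Z: drop double negation, giving \lnot Z.
            \lnot (V \to X): α-rule — add V, \lnot X.
            ○ open, literals {V=T, W=T, X=F, Y=F, Z=F}.
  branch 2 (add \lnot \lnot \lnot (X \to Z)):
    \lnot \lnot \lnot (X \to Z): drop double negation, giving \lnot (X \to Z).
    \lnot (X \to Z): α-rule — add X, \lnot Z.
    ○ open, literals {X=T, Z=F}.
0 branches closed, 9 open.
An open branch gives a countermodel: W=F, Y=T (unmentioned atoms arbitrary); under it the original formula is false.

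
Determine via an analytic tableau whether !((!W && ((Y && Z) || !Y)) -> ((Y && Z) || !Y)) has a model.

Unsatisfiable

Initial set: {!((!W && ((Y && Z) || !Y)) -> ((Y && Z) || !Y))}.
!((!W && ((Y && Z) || !Y)) -> ((Y && Z) || !Y)): α-rule — add (!W && ((Y && Z) || !Y)), !((Y && Z) || !Y).
(!W && ((Y && Z) || !Y)): α-rule — add !W, ((Y && Z) || !Y).
!((Y && Z) || !Y): α-rule — add !(Y && Z), !!Y.
((Y && Z) || !Y): β-rule — branch into (Y && Z)  //  !Y.
  branch 1 (add (Y && Z)):
    (Y && Z): α-rule — add Y, Z.
    !(Y && Z): β-rule — branch into !Y  //  !Z.
      branch 1.1 (add !Y):
        × closes — contains both Y and !Y.
      branch 1.2 (add !Z):
        × closes — contains both Z and !Z.
  branch 2 (add !Y):
    × closes — contains both Y and !Y.
All 3 branches close.
Every branch closed; the formula is unsatisfiable.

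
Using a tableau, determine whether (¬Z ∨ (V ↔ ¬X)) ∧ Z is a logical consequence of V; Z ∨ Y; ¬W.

Initial set: {V; (Z ∨ Y); ¬W; ¬((¬Z ∨ (V ↔ ¬X)) ∧ Z)}.
(Z ∨ Y): β-rule — branch into Z  //  Y.
  branch 1 (add Z):
    ¬((¬Z ∨ (V ↔ ¬X)) ∧ Z): β-rule — branch into ¬(¬Z ∨ (V ↔ ¬X))  //  ¬Z.
      branch 1.1 (add ¬(¬Z ∨ (V ↔ ¬X))):
        ¬(¬Z ∨ (V ↔ ¬X)): α-rule — add ¬¬Z, ¬(V ↔ ¬X).
        ¬(V ↔ ¬X): β-rule — branch into V, ¬¬X  //  ¬V, ¬X.
          branch 1.1.1 (add V, ¬¬X):
            ○ open, literals {V=T, W=F, X=T, Z=T}.
          branch 1.1.2 (add ¬V, ¬X):
            × closes — contains both V and ¬V.
      branch 1.2 (add ¬Z):
        × closes — contains both Z and ¬Z.
  branch 2 (add Y):
    ¬((¬Z ∨ (V ↔ ¬X)) ∧ Z): β-rule — branch into ¬(¬Z ∨ (V ↔ ¬X))  //  ¬Z.
      branch 2.1 (add ¬(¬Z ∨ (V ↔ ¬X))):
        ¬(¬Z ∨ (V ↔ ¬X)): α-rule — add ¬¬Z, ¬(V ↔ ¬X).
        ¬(V ↔ ¬X): β-rule — branch into V, ¬¬X  //  ¬V, ¬X.
          branch 2.1.1 (add V, ¬¬X):
            ○ open, literals {V=T, W=F, X=T, Y=T, Z=T}.
          branch 2.1.2 (add ¬V, ¬X):
            × closes — contains both V and ¬V.
      branch 2.2 (add ¬Z):
        ○ open, literals {V=T, W=F, Y=T, Z=F}.
3 branches closed, 3 open.
An open branch gives a countermodel: V=T, W=F, X=T, Z=T (unmentioned atoms arbitrary); the premises hold there but the conclusion fails.

No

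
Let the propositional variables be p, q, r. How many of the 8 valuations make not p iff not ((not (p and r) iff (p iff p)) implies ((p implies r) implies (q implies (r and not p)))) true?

5

Initial set: {(not p iff not ((not (p and r) iff (p iff p)) implies ((p implies r) implies (q implies (r and not p)))))}.
(not p iff not ((not (p and r) iff (p iff p)) implies ((p implies r) implies (q implies (r and not p))))): β-rule — branch into not p, not ((not (p and r) iff (p iff p)) implies ((p implies r) implies (q implies (r and not p))))  //  not not p, not not ((not (p and r) iff (p iff p)) implies ((p implies r) implies (q implies (r and not p)))).
  branch 1 (add not p, not ((not (p and r) iff (p iff p)) implies ((p implies r) implies (q implies (r and not p))))):
    not ((not (p and r) iff (p iff p)) implies ((p implies r) implies (q implies (r and not p)))): α-rule — add (not (p and r) iff (p iff p)), not ((p implies r) implies (q implies (r and not p))).
    not ((p implies r) implies (q implies (r and not p))): α-rule — add (p implies r), not (q implies (r and not p)).
    not (q implies (r and not p)): α-rule — add q, not (r and not p).
    (not (p and r) iff (p iff p)): β-rule — branch into not (p and r), (p iff p)  //  not not (p and r), not (p iff p).
      branch 1.1 (add not (p and r), (p iff p)):
        (p implies r): β-rule — branch into not p  //  r.
          branch 1.1.1 (add not p):
            not (r and not p): β-rule — branch into not r  //  not not p.
              branch 1.1.1.1 (add not r):
                not (p and r): β-rule — branch into not p  //  not r.
                  branch 1.1.1.1.1 (add not p):
                    (p iff p): β-rule — branch into p, p  //  not p, not p.
                      branch 1.1.1.1.1.1 (add p, p):
                        × closes — contains both p and not p.
                      branch 1.1.1.1.1.2 (add not p, not p):
                        ○ open, literals {p=F, q=T, r=F}.
                  branch 1.1.1.1.2 (add not r):
                    (p iff p): β-rule — branch into p, p  //  not p, not p.
                      branch 1.1.1.1.2.1 (add p, p):
                        × closes — contains both p and not p.
                      branch 1.1.1.1.2.2 (add not p, not p):
                        ○ open, literals {p=F, q=T, r=F}.
              branch 1.1.1.2 (add not not p):
                × closes — contains both p and not p.
          branch 1.1.2 (add r):
            not (r and not p): β-rule — branch into not r  //  not not p.
              branch 1.1.2.1 (add not r):
                × closes — contains both r and not r.
              branch 1.1.2.2 (add not not p):
                × closes — contains both p and not p.
      branch 1.2 (add not not (p and r), not (p iff p)):
        not not (p and r): α-rule — add p, r.
        × closes — contains both p and not p.
  branch 2 (add not not p, not not ((not (p and r) iff (p iff p)) implies ((p implies r) implies (q implies (r and not p))))):
    not not ((not (p and r) iff (p iff p)) implies ((p implies r) implies (q implies (r and not p)))): β-rule — branch into not (not (p and r) iff (p iff p))  //  ((p implies r) implies (q implies (r and not p))).
      branch 2.1 (add not (not (p and r) iff (p iff p))):
        not (not (p and r) iff (p iff p)): β-rule — branch into not (p and r), not (p iff p)  //  not not (p and r), (p iff p).
          branch 2.1.1 (add not (p and r), not (p iff p)):
            not (p and r): β-rule — branch into not p  //  not r.
              branch 2.1.1.1 (add not p):
                × closes — contains both p and not p.
              branch 2.1.1.2 (add not r):
                not (p iff p): β-rule — branch into p, not p  //  not p, p.
                  branch 2.1.1.2.1 (add p, not p):
                    × closes — contains both p and not p.
                  branch 2.1.1.2.2 (add not p, p):
                    × closes — contains both p and not p.
          branch 2.1.2 (add not not (p and r), (p iff p)):
            not not (p and r): α-rule — add p, r.
            (p iff p): β-rule — branch into p, p  //  not p, not p.
              branch 2.1.2.1 (add p, p):
                ○ open, literals {p=T, r=T}.
              branch 2.1.2.2 (add not p, not p):
                × closes — contains both p and not p.
      branch 2.2 (add ((p implies r) implies (q implies (r and not p)))):
        ((p implies r) implies (q implies (r and not p))): β-rule — branch into not (p implies r)  //  (q implies (r and not p)).
          branch 2.2.1 (add not (p implies r)):
            not (p implies r): α-rule — add p, not r.
            ○ open, literals {p=T, r=F}.
          branch 2.2.2 (add (q implies (r and not p))):
            (q implies (r and not p)): β-rule — branch into not q  //  (r and not p).
              branch 2.2.2.1 (add not q):
                ○ open, literals {p=T, q=F}.
              branch 2.2.2.2 (add (r and not p)):
                (r and not p): α-rule — add r, not p.
                × closes — contains both p and not p.
11 branches closed, 5 open.
Each open branch fixes some atoms; the unmentioned ones are free. Counting distinct full assignments: branch {p=F, q=T, r=F} (none free) contributes 1 new; branch {p=F, q=T, r=F} (none free) contributes 0 new; branch {p=T, r=T} (q) contributes 2 new; branch {p=T, r=F} (q) contributes 2 new; branch {p=T, q=F} (r) contributes 0 new. Total: 5.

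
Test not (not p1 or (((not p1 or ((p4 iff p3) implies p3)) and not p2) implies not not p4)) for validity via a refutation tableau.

Assume the negation and expand:
Initial set: {not not (not p1 or (((not p1 or ((p4 iff p3) implies p3)) and not p2) implies not not p4))}.
not not (not p1 or (((not p1 or ((p4 iff p3) implies p3)) and not p2) implies not not p4)): β-rule — branch into not p1  //  (((not p1 or ((p4 iff p3) implies p3)) and not p2) implies not not p4).
  branch 1 (add not p1):
    ○ open, literals {p1=false}.
  branch 2 (add (((not p1 or ((p4 iff p3) implies p3)) and not p2) implies not not p4)):
    (((not p1 or ((p4 iff p3) implies p3)) and not p2) implies not not p4): β-rule — branch into not ((not p1 or ((p4 iff p3) implies p3)) and not p2)  //  not not p4.
      branch 2.1 (add not ((not p1 or ((p4 iff p3) implies p3)) and not p2)):
        not ((not p1 or ((p4 iff p3) implies p3)) and not p2): β-rule — branch into not (not p1 or ((p4 iff p3) implies p3))  //  not not p2.
          branch 2.1.1 (add not (not p1 or ((p4 iff p3) implies p3))):
            not (not p1 or ((p4 iff p3) implies p3)): α-rule — add not not p1, not ((p4 iff p3) implies p3).
            not ((p4 iff p3) implies p3): α-rule — add (p4 iff p3), not p3.
            (p4 iff p3): β-rule — branch into p4, p3  //  not p4, not p3.
              branch 2.1.1.1 (add p4, p3):
                × closes — contains both p3 and not p3.
              branch 2.1.1.2 (add not p4, not p3):
                ○ open, literals {p1=true, p3=false, p4=false}.
          branch 2.1.2 (add not not p2):
            ○ open, literals {p2=true}.
      branch 2.2 (add not not p4):
        not not p4: drop double negation, giving p4.
        ○ open, literals {p4=true}.
1 branch closed, 4 open.
An open branch gives a countermodel: p1=false (unmentioned atoms arbitrary); under it the original formula is false.

Not valid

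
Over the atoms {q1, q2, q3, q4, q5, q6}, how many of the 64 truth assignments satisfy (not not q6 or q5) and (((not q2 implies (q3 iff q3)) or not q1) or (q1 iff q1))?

48

Initial set: {((not not q6 or q5) and (((not q2 implies (q3 iff q3)) or not q1) or (q1 iff q1)))}.
((not not q6 or q5) and (((not q2 implies (q3 iff q3)) or not q1) or (q1 iff q1))): α-rule — add (not not q6 or q5), (((not q2 implies (q3 iff q3)) or not q1) or (q1 iff q1)).
(not not q6 or q5): β-rule — branch into not not q6  //  q5.
  branch 1 (add not not q6):
    not not q6: drop double negation, giving q6.
    (((not q2 implies (q3 iff q3)) or not q1) or (q1 iff q1)): β-rule — branch into ((not q2 implies (q3 iff q3)) or not q1)  //  (q1 iff q1).
      branch 1.1 (add ((not q2 implies (q3 iff q3)) or not q1)):
        ((not q2 implies (q3 iff q3)) or not q1): β-rule — branch into (not q2 implies (q3 iff q3))  //  not q1.
          branch 1.1.1 (add (not q2 implies (q3 iff q3))):
            (not q2 implies (q3 iff q3)): β-rule — branch into not not q2  //  (q3 iff q3).
              branch 1.1.1.1 (add not not q2):
                ○ open, literals {q2=T, q6=T}.
              branch 1.1.1.2 (add (q3 iff q3)):
                (q3 iff q3): β-rule — branch into q3, q3  //  not q3, not q3.
                  branch 1.1.1.2.1 (add q3, q3):
                    ○ open, literals {q3=T, q6=T}.
                  branch 1.1.1.2.2 (add not q3, not q3):
                    ○ open, literals {q3=F, q6=T}.
          branch 1.1.2 (add not q1):
            ○ open, literals {q1=F, q6=T}.
      branch 1.2 (add (q1 iff q1)):
        (q1 iff q1): β-rule — branch into q1, q1  //  not q1, not q1.
          branch 1.2.1 (add q1, q1):
            ○ open, literals {q1=T, q6=T}.
          branch 1.2.2 (add not q1, not q1):
            ○ open, literals {q1=F, q6=T}.
  branch 2 (add q5):
    (((not q2 implies (q3 iff q3)) or not q1) or (q1 iff q1)): β-rule — branch into ((not q2 implies (q3 iff q3)) or not q1)  //  (q1 iff q1).
      branch 2.1 (add ((not q2 implies (q3 iff q3)) or not q1)):
        ((not q2 implies (q3 iff q3)) or not q1): β-rule — branch into (not q2 implies (q3 iff q3))  //  not q1.
          branch 2.1.1 (add (not q2 implies (q3 iff q3))):
            (not q2 implies (q3 iff q3)): β-rule — branch into not not q2  //  (q3 iff q3).
              branch 2.1.1.1 (add not not q2):
                ○ open, literals {q2=T, q5=T}.
              branch 2.1.1.2 (add (q3 iff q3)):
                (q3 iff q3): β-rule — branch into q3, q3  //  not q3, not q3.
                  branch 2.1.1.2.1 (add q3, q3):
                    ○ open, literals {q3=T, q5=T}.
                  branch 2.1.1.2.2 (add not q3, not q3):
                    ○ open, literals {q3=F, q5=T}.
          branch 2.1.2 (add not q1):
            ○ open, literals {q1=F, q5=T}.
      branch 2.2 (add (q1 iff q1)):
        (q1 iff q1): β-rule — branch into q1, q1  //  not q1, not q1.
          branch 2.2.1 (add q1, q1):
            ○ open, literals {q1=T, q5=T}.
          branch 2.2.2 (add not q1, not q1):
            ○ open, literals {q1=F, q5=T}.
0 branches closed, 12 open.
Each open branch fixes some atoms; the unmentioned ones are free. Counting distinct full assignments: branch {q2=T, q6=T} (q1, q3, q4, q5) contributes 16 new; branch {q3=T, q6=T} (q1, q2, q4, q5) contributes 8 new; branch {q3=F, q6=T} (q1, q2, q4, q5) contributes 8 new; branch {q1=F, q6=T} (q2, q3, q4, q5) contributes 0 new; branch {q1=T, q6=T} (q2, q3, q4, q5) contributes 0 new; branch {q1=F, q6=T} (q2, q3, q4, q5) contributes 0 new; branch {q2=T, q5=T} (q1, q3, q4, q6) contributes 8 new; branch {q3=T, q5=T} (q1, q2, q4, q6) contributes 4 new; branch {q3=F, q5=T} (q1, q2, q4, q6) contributes 4 new; branch {q1=F, q5=T} (q2, q3, q4, q6) contributes 0 new; branch {q1=T, q5=T} (q2, q3, q4, q6) contributes 0 new; branch {q1=F, q5=T} (q2, q3, q4, q6) contributes 0 new. Total: 48.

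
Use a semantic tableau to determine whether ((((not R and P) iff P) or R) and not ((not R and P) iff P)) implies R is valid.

Valid

Assume the negation and expand:
Initial set: {not (((((not R and P) iff P) or R) and not ((not R and P) iff P)) implies R)}.
not (((((not R and P) iff P) or R) and not ((not R and P) iff P)) implies R): α-rule — add ((((not R and P) iff P) or R) and not ((not R and P) iff P)), not R.
((((not R and P) iff P) or R) and not ((not R and P) iff P)): α-rule — add (((not R and P) iff P) or R), not ((not R and P) iff P).
(((not R and P) iff P) or R): β-rule — branch into ((not R and P) iff P)  //  R.
  branch 1 (add ((not R and P) iff P)):
    not ((not R and P) iff P): β-rule — branch into (not R and P), not P  //  not (not R and P), P.
      branch 1.1 (add (not R and P), not P):
        (not R and P): α-rule — add not R, P.
        × closes — contains both P and not P.
      branch 1.2 (add not (not R and P), P):
        ((not R and P) iff P): β-rule — branch into (not R and P), P  //  not (not R and P), not P.
          branch 1.2.1 (add (not R and P), P):
            (not R and P): α-rule — add not R, P.
            not (not R and P): β-rule — branch into not not R  //  not P.
              branch 1.2.1.1 (add not not R):
                × closes — contains both R and not R.
              branch 1.2.1.2 (add not P):
                × closes — contains both P and not P.
          branch 1.2.2 (add not (not R and P), not P):
            × closes — contains both P and not P.
  branch 2 (add R):
    × closes — contains both R and not R.
All 5 branches close.
Every branch closed, so the negation is unsatisfiable and the formula is valid.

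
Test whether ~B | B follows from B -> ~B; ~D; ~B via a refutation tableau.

Initial set: {(B -> ~B); ~D; ~B; ~(~B | B)}.
~(~B | B): α-rule — add ~~B, ~B.
× closes — contains both B and ~B.
All 1 branch closes.
Every branch closed, so the premises entail the conclusion.

Yes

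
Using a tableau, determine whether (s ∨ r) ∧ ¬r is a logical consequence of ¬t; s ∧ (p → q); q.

No

Initial set: {¬t; (s ∧ (p → q)); q; ¬((s ∨ r) ∧ ¬r)}.
(s ∧ (p → q)): α-rule — add s, (p → q).
¬((s ∨ r) ∧ ¬r): β-rule — branch into ¬(s ∨ r)  //  ¬¬r.
  branch 1 (add ¬(s ∨ r)):
    ¬(s ∨ r): α-rule — add ¬s, ¬r.
    × closes — contains both s and ¬s.
  branch 2 (add ¬¬r):
    (p → q): β-rule — branch into ¬p  //  q.
      branch 2.1 (add ¬p):
        ○ open, literals {p=false, q=true, r=true, s=true, t=false}.
      branch 2.2 (add q):
        ○ open, literals {q=true, r=true, s=true, t=false}.
1 branch closed, 2 open.
An open branch gives a countermodel: p=false, q=true, r=true, s=true, t=false (unmentioned atoms arbitrary); the premises hold there but the conclusion fails.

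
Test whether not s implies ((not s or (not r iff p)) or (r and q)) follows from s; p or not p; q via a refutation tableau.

Yes

Initial set: {s; (p or not p); q; not (not s implies ((not s or (not r iff p)) or (r and q)))}.
not (not s implies ((not s or (not r iff p)) or (r and q))): α-rule — add not s, not ((not s or (not r iff p)) or (r and q)).
× closes — contains both s and not s.
All 1 branch closes.
Every branch closed, so the premises entail the conclusion.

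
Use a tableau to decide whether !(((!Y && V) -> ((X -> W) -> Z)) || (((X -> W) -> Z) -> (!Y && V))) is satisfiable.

Unsatisfiable

Initial set: {!(((!Y && V) -> ((X -> W) -> Z)) || (((X -> W) -> Z) -> (!Y && V)))}.
!(((!Y && V) -> ((X -> W) -> Z)) || (((X -> W) -> Z) -> (!Y && V))): α-rule — add !((!Y && V) -> ((X -> W) -> Z)), !(((X -> W) -> Z) -> (!Y && V)).
!((!Y && V) -> ((X -> W) -> Z)): α-rule — add (!Y && V), !((X -> W) -> Z).
!(((X -> W) -> Z) -> (!Y && V)): α-rule — add ((X -> W) -> Z), !(!Y && V).
(!Y && V): α-rule — add !Y, V.
!((X -> W) -> Z): α-rule — add (X -> W), !Z.
((X -> W) -> Z): β-rule — branch into !(X -> W)  //  Z.
  branch 1 (add !(X -> W)):
    !(X -> W): α-rule — add X, !W.
    !(!Y && V): β-rule — branch into !!Y  //  !V.
      branch 1.1 (add !!Y):
        × closes — contains both Y and !Y.
      branch 1.2 (add !V):
        × closes — contains both V and !V.
  branch 2 (add Z):
    × closes — contains both Z and !Z.
All 3 branches close.
Every branch closed; the formula is unsatisfiable.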